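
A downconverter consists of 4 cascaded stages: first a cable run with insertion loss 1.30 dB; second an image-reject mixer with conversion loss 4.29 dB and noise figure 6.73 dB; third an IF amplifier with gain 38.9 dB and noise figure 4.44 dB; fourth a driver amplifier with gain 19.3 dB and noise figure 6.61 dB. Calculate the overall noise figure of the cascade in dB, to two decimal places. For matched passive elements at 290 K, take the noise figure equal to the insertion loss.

Convert to linear (a loss of L dB is a gain of −L dB): F_i = 10^(NF_i/10), G_i = 10^(G_i,dB/10)
  Stage 1: F_1 = 10^(1.30/10) = 1.349, G_1 = 10^(−1.30/10) = 0.7413
  Stage 2: F_2 = 10^(6.73/10) = 4.710, G_2 = 10^(−4.29/10) = 0.3724
  Stage 3: F_3 = 10^(4.44/10) = 2.780, G_3 = 10^(38.9/10) = 7762
  Stage 4: F_4 = 10^(6.61/10) = 4.581, G_4 = 10^(19.3/10) = 85.11
Friis cascade:
  F = 1.349 + (4.710 − 1)/0.7413 + (2.780 − 1)/0.2761 + (4.581 − 1)/2143 = 12.80
NF = 10 log₁₀(12.80) = 11.07 dB

11.07 dB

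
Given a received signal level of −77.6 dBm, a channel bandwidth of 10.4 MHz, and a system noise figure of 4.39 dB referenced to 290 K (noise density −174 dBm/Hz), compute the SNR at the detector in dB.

Noise floor: N = −174 + 10 log₁₀(B) + NF
10 log₁₀(1.04×10⁷) = 70.17 dB
N = −174 + 70.17 + 4.39 = −99.44 dBm
SNR = P_sig − N = −77.6 − (−99.44) = 21.84 dB → 21.8 dB

21.8 dB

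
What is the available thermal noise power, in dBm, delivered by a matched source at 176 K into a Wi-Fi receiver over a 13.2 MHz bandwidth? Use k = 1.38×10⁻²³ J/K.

−104.9 dBm

P_n = kTB = 1.38×10⁻²³ × 176 × 1.32×10⁷ = 3.21×10⁻¹⁴ W
In dBm: 10 log₁₀(3.21×10⁻¹⁴ / 10⁻³) = −104.9 dBm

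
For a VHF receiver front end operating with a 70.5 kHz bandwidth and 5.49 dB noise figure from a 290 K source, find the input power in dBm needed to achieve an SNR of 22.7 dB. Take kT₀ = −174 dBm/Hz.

Sensitivity = −174 + 10 log₁₀(B) + NF + SNR_min
= −174 + 48.48 + 5.49 + 22.7
= −97.33 dBm → −97.3 dBm

−97.3 dBm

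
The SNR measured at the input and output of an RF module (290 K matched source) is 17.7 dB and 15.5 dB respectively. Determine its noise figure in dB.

2.2 dB

NF (dB) = SNR_in(dB) − SNR_out(dB) when the source is at T₀
NF = 17.7 − 15.5 = 2.2 dB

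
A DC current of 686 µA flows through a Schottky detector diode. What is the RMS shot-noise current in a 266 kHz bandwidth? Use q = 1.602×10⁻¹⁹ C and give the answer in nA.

I_n = √(2qI·B)
2qI·B = 2 × 1.602×10⁻¹⁹ × 6.86×10⁻⁴ × 2.66×10⁵ = 5.85×10⁻¹⁷ A²
I_n = √(5.85×10⁻¹⁷) = 7.65×10⁻⁹ A = 7.65 nA

7.65 nA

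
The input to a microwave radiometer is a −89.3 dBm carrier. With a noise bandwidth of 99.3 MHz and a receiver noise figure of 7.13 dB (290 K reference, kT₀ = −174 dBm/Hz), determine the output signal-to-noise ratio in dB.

Noise floor: N = −174 + 10 log₁₀(B) + NF
10 log₁₀(9.93×10⁷) = 79.97 dB
N = −174 + 79.97 + 7.13 = −86.90 dBm
SNR = P_sig − N = −89.3 − (−86.90) = −2.40 dB → −2.4 dB

−2.4 dB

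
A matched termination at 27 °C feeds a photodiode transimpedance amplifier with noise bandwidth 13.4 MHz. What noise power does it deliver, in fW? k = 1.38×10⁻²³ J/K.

T = 27 °C + 273.15 = 300.15 K
P_n = kTB = 1.38×10⁻²³ × 300.15 × 1.34×10⁷ = 5.55×10⁻¹⁴ W = 55.5 fW

55.5 fW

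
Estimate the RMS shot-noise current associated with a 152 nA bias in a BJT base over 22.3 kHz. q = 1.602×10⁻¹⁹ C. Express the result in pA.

33.0 pA

I_n = √(2qI·B)
2qI·B = 2 × 1.602×10⁻¹⁹ × 1.52×10⁻⁷ × 2.23×10⁴ = 1.09×10⁻²¹ A²
I_n = √(1.09×10⁻²¹) = 3.30×10⁻¹¹ A = 33.0 pA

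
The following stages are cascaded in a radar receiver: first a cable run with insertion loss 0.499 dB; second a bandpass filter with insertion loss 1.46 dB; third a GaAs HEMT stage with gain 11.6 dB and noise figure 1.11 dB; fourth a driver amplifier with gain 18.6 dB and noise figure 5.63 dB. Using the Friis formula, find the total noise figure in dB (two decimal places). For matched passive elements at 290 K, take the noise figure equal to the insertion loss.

3.65 dB

Convert to linear (a loss of L dB is a gain of −L dB): F_i = 10^(NF_i/10), G_i = 10^(G_i,dB/10)
  Stage 1: F_1 = 10^(0.499/10) = 1.122, G_1 = 10^(−0.499/10) = 0.8915
  Stage 2: F_2 = 10^(1.46/10) = 1.400, G_2 = 10^(−1.46/10) = 0.7145
  Stage 3: F_3 = 10^(1.11/10) = 1.291, G_3 = 10^(11.6/10) = 14.45
  Stage 4: F_4 = 10^(5.63/10) = 3.656, G_4 = 10^(18.6/10) = 72.44
Friis cascade:
  F = 1.122 + (1.400 − 1)/0.8915 + (1.291 − 1)/0.6369 + (3.656 − 1)/9.207 = 2.316
NF = 10 log₁₀(2.316) = 3.65 dB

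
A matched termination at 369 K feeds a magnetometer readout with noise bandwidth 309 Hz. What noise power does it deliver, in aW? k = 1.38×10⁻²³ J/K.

P_n = kTB = 1.38×10⁻²³ × 369 × 3.09×10² = 1.57×10⁻¹⁸ W = 1.57 aW

1.57 aW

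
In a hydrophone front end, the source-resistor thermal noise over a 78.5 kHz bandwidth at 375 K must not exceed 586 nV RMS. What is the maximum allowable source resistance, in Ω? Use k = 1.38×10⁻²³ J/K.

Johnson–Nyquist: V_n = √(4kTRB) ⇒ R = V_n² / (4kTB)
4kTB = 4 × 1.38×10⁻²³ × 375 × 7.85×10⁴ = 1.62×10⁻¹⁵
R = (5.86×10⁻⁷)² / 1.62×10⁻¹⁵ = 2.11×10² Ω = 211 Ω

211 Ω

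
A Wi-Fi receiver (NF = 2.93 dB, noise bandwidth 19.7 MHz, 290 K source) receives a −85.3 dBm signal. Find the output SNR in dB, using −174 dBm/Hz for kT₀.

Noise floor: N = −174 + 10 log₁₀(B) + NF
10 log₁₀(1.97×10⁷) = 72.94 dB
N = −174 + 72.94 + 2.93 = −98.13 dBm
SNR = P_sig − N = −85.3 − (−98.13) = 12.83 dB → 12.8 dB

12.8 dB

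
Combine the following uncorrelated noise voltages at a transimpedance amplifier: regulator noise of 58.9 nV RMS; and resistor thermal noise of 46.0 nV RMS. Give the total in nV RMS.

Uncorrelated sources add in power (mean-square): V_tot = √(ΣV_i²)
V_tot = √[(5.89×10⁻⁸)² + (4.60×10⁻⁸)²] = 7.47×10⁻⁸ V = 74.7 nV

74.7 nV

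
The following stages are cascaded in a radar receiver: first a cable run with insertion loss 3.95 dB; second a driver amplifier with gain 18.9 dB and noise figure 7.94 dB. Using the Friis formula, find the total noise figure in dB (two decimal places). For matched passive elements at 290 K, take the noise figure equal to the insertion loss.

11.89 dB

Convert to linear (a loss of L dB is a gain of −L dB): F_i = 10^(NF_i/10), G_i = 10^(G_i,dB/10)
  Stage 1: F_1 = 10^(3.95/10) = 2.483, G_1 = 10^(−3.95/10) = 0.4027
  Stage 2: F_2 = 10^(7.94/10) = 6.223, G_2 = 10^(18.9/10) = 77.62
Friis cascade:
  F = 2.483 + (6.223 − 1)/0.4027 = 15.45
NF = 10 log₁₀(15.45) = 11.89 dB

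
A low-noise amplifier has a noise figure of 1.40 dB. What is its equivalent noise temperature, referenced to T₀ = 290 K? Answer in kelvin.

110 K

F = 10^(1.40/10) = 1.38038
T_e = (F − 1)·T₀ = (1.38038 − 1) × 290 = 110 K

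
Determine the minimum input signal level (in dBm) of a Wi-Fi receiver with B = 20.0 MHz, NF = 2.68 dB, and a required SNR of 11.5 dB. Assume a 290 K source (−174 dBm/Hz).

−86.8 dBm

Sensitivity = −174 + 10 log₁₀(B) + NF + SNR_min
= −174 + 73.01 + 2.68 + 11.5
= −86.81 dBm → −86.8 dBm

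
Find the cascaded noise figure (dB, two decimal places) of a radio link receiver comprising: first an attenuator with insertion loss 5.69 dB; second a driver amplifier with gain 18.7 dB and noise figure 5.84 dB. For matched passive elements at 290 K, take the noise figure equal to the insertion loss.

Convert to linear (a loss of L dB is a gain of −L dB): F_i = 10^(NF_i/10), G_i = 10^(G_i,dB/10)
  Stage 1: F_1 = 10^(5.69/10) = 3.707, G_1 = 10^(−5.69/10) = 0.2698
  Stage 2: F_2 = 10^(5.84/10) = 3.837, G_2 = 10^(18.7/10) = 74.13
Friis cascade:
  F = 3.707 + (3.837 − 1)/0.2698 = 14.22
NF = 10 log₁₀(14.22) = 11.53 dB

11.53 dB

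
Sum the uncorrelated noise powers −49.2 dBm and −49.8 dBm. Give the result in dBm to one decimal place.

−46.5 dBm

Convert to linear, add, convert back:
P₁ = 1.20×10⁻⁸ W, P₂ = 1.05×10⁻⁸ W
P_tot = 2.25×10⁻⁸ W → 10 log₁₀(P_tot / 10⁻³) = −46.5 dBm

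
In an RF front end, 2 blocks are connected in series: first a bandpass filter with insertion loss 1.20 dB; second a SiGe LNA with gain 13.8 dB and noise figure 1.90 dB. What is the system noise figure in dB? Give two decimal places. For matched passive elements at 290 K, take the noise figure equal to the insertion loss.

3.10 dB

Convert to linear (a loss of L dB is a gain of −L dB): F_i = 10^(NF_i/10), G_i = 10^(G_i,dB/10)
  Stage 1: F_1 = 10^(1.20/10) = 1.318, G_1 = 10^(−1.20/10) = 0.7586
  Stage 2: F_2 = 10^(1.90/10) = 1.549, G_2 = 10^(13.8/10) = 23.99
Friis cascade:
  F = 1.318 + (1.549 − 1)/0.7586 = 2.042
NF = 10 log₁₀(2.042) = 3.10 dB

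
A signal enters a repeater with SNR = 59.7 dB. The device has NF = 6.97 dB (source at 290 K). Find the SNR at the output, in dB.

By definition F = SNR_in/SNR_out, so in dB: SNR_out = SNR_in − NF
SNR_out = 59.7 − 6.97 = 52.73 dB

52.73 dB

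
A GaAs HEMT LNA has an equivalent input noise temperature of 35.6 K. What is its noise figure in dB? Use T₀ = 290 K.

F = 1 + T_e/T₀ = 1 + 35.6/290 = 1.12276
NF = 10 log₁₀(1.12276) = 0.503 dB

0.503 dB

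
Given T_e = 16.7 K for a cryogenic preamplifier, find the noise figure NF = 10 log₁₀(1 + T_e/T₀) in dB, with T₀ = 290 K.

F = 1 + T_e/T₀ = 1 + 16.7/290 = 1.05759
NF = 10 log₁₀(1.05759) = 0.243 dB

0.243 dB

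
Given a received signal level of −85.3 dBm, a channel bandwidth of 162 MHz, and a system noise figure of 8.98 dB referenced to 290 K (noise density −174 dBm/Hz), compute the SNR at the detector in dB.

−2.4 dB

Noise floor: N = −174 + 10 log₁₀(B) + NF
10 log₁₀(1.62×10⁸) = 82.1 dB
N = −174 + 82.1 + 8.98 = −82.92 dBm
SNR = P_sig − N = −85.3 − (−82.92) = −2.38 dB → −2.4 dB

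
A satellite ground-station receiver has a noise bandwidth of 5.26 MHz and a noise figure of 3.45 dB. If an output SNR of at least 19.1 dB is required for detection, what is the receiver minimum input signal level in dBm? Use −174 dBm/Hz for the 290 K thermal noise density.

−84.2 dBm

Sensitivity = −174 + 10 log₁₀(B) + NF + SNR_min
= −174 + 67.21 + 3.45 + 19.1
= −84.24 dBm → −84.2 dBm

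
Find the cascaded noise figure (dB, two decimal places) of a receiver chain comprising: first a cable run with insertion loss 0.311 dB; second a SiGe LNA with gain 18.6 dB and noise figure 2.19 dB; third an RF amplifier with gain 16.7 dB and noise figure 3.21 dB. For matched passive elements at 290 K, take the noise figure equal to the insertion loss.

2.54 dB

Convert to linear (a loss of L dB is a gain of −L dB): F_i = 10^(NF_i/10), G_i = 10^(G_i,dB/10)
  Stage 1: F_1 = 10^(0.311/10) = 1.074, G_1 = 10^(−0.311/10) = 0.9309
  Stage 2: F_2 = 10^(2.19/10) = 1.656, G_2 = 10^(18.6/10) = 72.44
  Stage 3: F_3 = 10^(3.21/10) = 2.094, G_3 = 10^(16.7/10) = 46.77
Friis cascade:
  F = 1.074 + (1.656 − 1)/0.9309 + (2.094 − 1)/67.44 = 1.795
NF = 10 log₁₀(1.795) = 2.54 dB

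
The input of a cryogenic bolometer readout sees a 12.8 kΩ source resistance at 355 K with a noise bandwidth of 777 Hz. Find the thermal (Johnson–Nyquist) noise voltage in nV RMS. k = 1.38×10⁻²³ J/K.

441 nV

V_n = √(4kTRB)
4kTRB = 4 × 1.38×10⁻²³ × 355 × 1.28×10⁴ × 7.77×10² = 1.95×10⁻¹³ V²
V_n = √(1.95×10⁻¹³) = 4.41×10⁻⁷ V = 441 nV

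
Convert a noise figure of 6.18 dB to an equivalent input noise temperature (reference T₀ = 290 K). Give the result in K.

F = 10^(6.18/10) = 4.14954
T_e = (F − 1)·T₀ = (4.14954 − 1) × 290 = 913 K

913 K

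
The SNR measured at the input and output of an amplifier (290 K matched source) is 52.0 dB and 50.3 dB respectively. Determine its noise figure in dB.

NF (dB) = SNR_in(dB) − SNR_out(dB) when the source is at T₀
NF = 52.0 − 50.3 = 1.7 dB

1.7 dB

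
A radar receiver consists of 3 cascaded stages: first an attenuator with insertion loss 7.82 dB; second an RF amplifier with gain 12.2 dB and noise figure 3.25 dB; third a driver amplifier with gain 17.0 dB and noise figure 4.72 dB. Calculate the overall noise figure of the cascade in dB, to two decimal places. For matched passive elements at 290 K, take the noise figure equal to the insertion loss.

Convert to linear (a loss of L dB is a gain of −L dB): F_i = 10^(NF_i/10), G_i = 10^(G_i,dB/10)
  Stage 1: F_1 = 10^(7.82/10) = 6.053, G_1 = 10^(−7.82/10) = 0.1652
  Stage 2: F_2 = 10^(3.25/10) = 2.113, G_2 = 10^(12.2/10) = 16.60
  Stage 3: F_3 = 10^(4.72/10) = 2.965, G_3 = 10^(17.0/10) = 50.12
Friis cascade:
  F = 6.053 + (2.113 − 1)/0.1652 + (2.965 − 1)/2.742 = 13.51
NF = 10 log₁₀(13.51) = 11.31 dB

11.31 dB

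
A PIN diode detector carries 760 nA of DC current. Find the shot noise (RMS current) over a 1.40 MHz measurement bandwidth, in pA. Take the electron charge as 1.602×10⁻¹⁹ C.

I_n = √(2qI·B)
2qI·B = 2 × 1.602×10⁻¹⁹ × 7.60×10⁻⁷ × 1.40×10⁶ = 3.41×10⁻¹⁹ A²
I_n = √(3.41×10⁻¹⁹) = 5.84×10⁻¹⁰ A = 584 pA

584 pA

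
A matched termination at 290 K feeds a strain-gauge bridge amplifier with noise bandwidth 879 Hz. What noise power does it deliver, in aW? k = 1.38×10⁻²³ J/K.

3.52 aW

P_n = kTB = 1.38×10⁻²³ × 290 × 8.79×10² = 3.52×10⁻¹⁸ W = 3.52 aW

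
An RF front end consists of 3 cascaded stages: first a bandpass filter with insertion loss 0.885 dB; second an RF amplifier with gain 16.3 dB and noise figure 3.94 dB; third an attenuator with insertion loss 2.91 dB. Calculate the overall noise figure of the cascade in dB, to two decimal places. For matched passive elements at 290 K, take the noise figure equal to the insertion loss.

4.86 dB

Convert to linear (a loss of L dB is a gain of −L dB): F_i = 10^(NF_i/10), G_i = 10^(G_i,dB/10)
  Stage 1: F_1 = 10^(0.885/10) = 1.226, G_1 = 10^(−0.885/10) = 0.8156
  Stage 2: F_2 = 10^(3.94/10) = 2.477, G_2 = 10^(16.3/10) = 42.66
  Stage 3: F_3 = 10^(2.91/10) = 1.954, G_3 = 10^(−2.91/10) = 0.5117
Friis cascade:
  F = 1.226 + (2.477 − 1)/0.8156 + (1.954 − 1)/34.79 = 3.065
NF = 10 log₁₀(3.065) = 4.86 dB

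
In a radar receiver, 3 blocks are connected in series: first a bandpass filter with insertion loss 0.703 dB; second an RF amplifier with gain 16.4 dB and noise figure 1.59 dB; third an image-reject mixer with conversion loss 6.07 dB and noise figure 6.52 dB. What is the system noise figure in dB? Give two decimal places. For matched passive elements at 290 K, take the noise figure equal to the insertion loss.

2.53 dB

Convert to linear (a loss of L dB is a gain of −L dB): F_i = 10^(NF_i/10), G_i = 10^(G_i,dB/10)
  Stage 1: F_1 = 10^(0.703/10) = 1.176, G_1 = 10^(−0.703/10) = 0.8506
  Stage 2: F_2 = 10^(1.59/10) = 1.442, G_2 = 10^(16.4/10) = 43.65
  Stage 3: F_3 = 10^(6.52/10) = 4.487, G_3 = 10^(−6.07/10) = 0.2472
Friis cascade:
  F = 1.176 + (1.442 − 1)/0.8506 + (4.487 − 1)/37.13 = 1.789
NF = 10 log₁₀(1.789) = 2.53 dB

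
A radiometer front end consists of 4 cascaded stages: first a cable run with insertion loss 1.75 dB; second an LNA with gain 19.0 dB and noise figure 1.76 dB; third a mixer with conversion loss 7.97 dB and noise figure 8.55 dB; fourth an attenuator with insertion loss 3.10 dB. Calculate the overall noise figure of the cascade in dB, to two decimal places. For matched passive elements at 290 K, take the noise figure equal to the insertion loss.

Convert to linear (a loss of L dB is a gain of −L dB): F_i = 10^(NF_i/10), G_i = 10^(G_i,dB/10)
  Stage 1: F_1 = 10^(1.75/10) = 1.496, G_1 = 10^(−1.75/10) = 0.6683
  Stage 2: F_2 = 10^(1.76/10) = 1.500, G_2 = 10^(19.0/10) = 79.43
  Stage 3: F_3 = 10^(8.55/10) = 7.161, G_3 = 10^(−7.97/10) = 0.1596
  Stage 4: F_4 = 10^(3.10/10) = 2.042, G_4 = 10^(−3.10/10) = 0.4898
Friis cascade:
  F = 1.496 + (1.500 − 1)/0.6683 + (7.161 − 1)/53.09 + (2.042 − 1)/8.472 = 2.483
NF = 10 log₁₀(2.483) = 3.95 dB

3.95 dB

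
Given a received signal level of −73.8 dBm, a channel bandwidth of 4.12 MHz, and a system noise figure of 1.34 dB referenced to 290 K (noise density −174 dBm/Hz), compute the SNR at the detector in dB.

Noise floor: N = −174 + 10 log₁₀(B) + NF
10 log₁₀(4.12×10⁶) = 66.15 dB
N = −174 + 66.15 + 1.34 = −106.51 dBm
SNR = P_sig − N = −73.8 − (−106.51) = 32.71 dB → 32.7 dB

32.7 dB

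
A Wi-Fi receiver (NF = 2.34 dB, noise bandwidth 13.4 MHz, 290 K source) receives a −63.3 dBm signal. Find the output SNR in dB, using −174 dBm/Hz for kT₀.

37.1 dB

Noise floor: N = −174 + 10 log₁₀(B) + NF
10 log₁₀(1.34×10⁷) = 71.27 dB
N = −174 + 71.27 + 2.34 = −100.39 dBm
SNR = P_sig − N = −63.3 − (−100.39) = 37.09 dB → 37.1 dB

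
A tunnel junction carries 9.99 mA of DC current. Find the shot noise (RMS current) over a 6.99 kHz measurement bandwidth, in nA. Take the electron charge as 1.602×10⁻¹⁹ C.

I_n = √(2qI·B)
2qI·B = 2 × 1.602×10⁻¹⁹ × 9.99×10⁻³ × 6.99×10³ = 2.24×10⁻¹⁷ A²
I_n = √(2.24×10⁻¹⁷) = 4.73×10⁻⁹ A = 4.73 nA

4.73 nA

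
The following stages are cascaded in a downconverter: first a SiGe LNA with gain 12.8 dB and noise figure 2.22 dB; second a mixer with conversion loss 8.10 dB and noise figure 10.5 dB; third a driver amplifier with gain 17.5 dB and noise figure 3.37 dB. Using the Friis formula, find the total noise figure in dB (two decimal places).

4.15 dB

Convert to linear (a loss of L dB is a gain of −L dB): F_i = 10^(NF_i/10), G_i = 10^(G_i,dB/10)
  Stage 1: F_1 = 10^(2.22/10) = 1.667, G_1 = 10^(12.8/10) = 19.05
  Stage 2: F_2 = 10^(10.5/10) = 11.22, G_2 = 10^(−8.10/10) = 0.1549
  Stage 3: F_3 = 10^(3.37/10) = 2.173, G_3 = 10^(17.5/10) = 56.23
Friis cascade:
  F = 1.667 + (11.22 − 1)/19.05 + (2.173 − 1)/2.951 = 2.601
NF = 10 log₁₀(2.601) = 4.15 dB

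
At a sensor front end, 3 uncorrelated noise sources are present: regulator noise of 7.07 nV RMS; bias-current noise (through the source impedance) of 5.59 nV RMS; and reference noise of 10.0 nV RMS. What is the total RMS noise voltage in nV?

13.5 nV

Uncorrelated sources add in power (mean-square): V_tot = √(ΣV_i²)
V_tot = √[(7.07×10⁻⁹)² + (5.59×10⁻⁹)² + (1.00×10⁻⁸)²] = 1.35×10⁻⁸ V = 13.5 nV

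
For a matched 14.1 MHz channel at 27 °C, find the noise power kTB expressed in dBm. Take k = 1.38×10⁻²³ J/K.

−102.3 dBm

T = 27 °C + 273.15 = 300.15 K
P_n = kTB = 1.38×10⁻²³ × 300.15 × 1.41×10⁷ = 5.84×10⁻¹⁴ W
In dBm: 10 log₁₀(5.84×10⁻¹⁴ / 10⁻³) = −102.3 dBm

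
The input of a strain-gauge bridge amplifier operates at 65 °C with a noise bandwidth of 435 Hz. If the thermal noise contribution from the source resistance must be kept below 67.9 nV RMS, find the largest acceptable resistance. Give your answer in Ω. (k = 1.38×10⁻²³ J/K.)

568 Ω

T = 65 °C + 273.15 = 338.15 K
Johnson–Nyquist: V_n = √(4kTRB) ⇒ R = V_n² / (4kTB)
4kTB = 4 × 1.38×10⁻²³ × 338.15 × 4.35×10² = 8.12×10⁻¹⁸
R = (6.79×10⁻⁸)² / 8.12×10⁻¹⁸ = 5.68×10² Ω = 568 Ω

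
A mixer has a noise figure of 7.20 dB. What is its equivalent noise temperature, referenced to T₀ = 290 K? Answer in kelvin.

F = 10^(7.20/10) = 5.24807
T_e = (F − 1)·T₀ = (5.24807 − 1) × 290 = 1232 K

1232 K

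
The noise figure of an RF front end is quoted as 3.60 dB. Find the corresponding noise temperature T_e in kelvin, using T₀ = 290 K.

374 K

F = 10^(3.60/10) = 2.29087
T_e = (F − 1)·T₀ = (2.29087 − 1) × 290 = 374 K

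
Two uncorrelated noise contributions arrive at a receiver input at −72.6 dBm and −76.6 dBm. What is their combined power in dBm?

Convert to linear, add, convert back:
P₁ = 5.50×10⁻¹¹ W, P₂ = 2.19×10⁻¹¹ W
P_tot = 7.68×10⁻¹¹ W → 10 log₁₀(P_tot / 10⁻³) = −71.1 dBm

−71.1 dBm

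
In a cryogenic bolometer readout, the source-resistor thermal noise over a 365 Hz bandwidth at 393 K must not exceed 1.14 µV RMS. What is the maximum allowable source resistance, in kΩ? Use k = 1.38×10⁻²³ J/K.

164 kΩ

Johnson–Nyquist: V_n = √(4kTRB) ⇒ R = V_n² / (4kTB)
4kTB = 4 × 1.38×10⁻²³ × 393 × 3.65×10² = 7.92×10⁻¹⁸
R = (1.14×10⁻⁶)² / 7.92×10⁻¹⁸ = 1.64×10⁵ Ω = 164 kΩ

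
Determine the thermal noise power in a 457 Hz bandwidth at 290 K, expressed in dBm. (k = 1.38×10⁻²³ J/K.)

−147.4 dBm

P_n = kTB = 1.38×10⁻²³ × 290 × 4.57×10² = 1.83×10⁻¹⁸ W
In dBm: 10 log₁₀(1.83×10⁻¹⁸ / 10⁻³) = −147.4 dBm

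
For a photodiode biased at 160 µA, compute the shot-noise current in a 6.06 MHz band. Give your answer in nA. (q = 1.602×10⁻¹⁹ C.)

17.6 nA

I_n = √(2qI·B)
2qI·B = 2 × 1.602×10⁻¹⁹ × 1.60×10⁻⁴ × 6.06×10⁶ = 3.11×10⁻¹⁶ A²
I_n = √(3.11×10⁻¹⁶) = 1.76×10⁻⁸ A = 17.6 nA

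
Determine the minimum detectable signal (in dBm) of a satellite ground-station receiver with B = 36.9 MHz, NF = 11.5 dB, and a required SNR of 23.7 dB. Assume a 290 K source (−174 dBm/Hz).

Sensitivity = −174 + 10 log₁₀(B) + NF + SNR_min
= −174 + 75.67 + 11.5 + 23.7
= −63.13 dBm → −63.1 dBm

−63.1 dBm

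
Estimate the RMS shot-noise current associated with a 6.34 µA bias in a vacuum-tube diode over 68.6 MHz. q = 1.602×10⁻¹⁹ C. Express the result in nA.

11.8 nA

I_n = √(2qI·B)
2qI·B = 2 × 1.602×10⁻¹⁹ × 6.34×10⁻⁶ × 6.86×10⁷ = 1.39×10⁻¹⁶ A²
I_n = √(1.39×10⁻¹⁶) = 1.18×10⁻⁸ A = 11.8 nA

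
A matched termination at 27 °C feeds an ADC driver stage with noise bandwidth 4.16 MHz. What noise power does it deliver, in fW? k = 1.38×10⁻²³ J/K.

T = 27 °C + 273.15 = 300.15 K
P_n = kTB = 1.38×10⁻²³ × 300.15 × 4.16×10⁶ = 1.72×10⁻¹⁴ W = 17.2 fW

17.2 fW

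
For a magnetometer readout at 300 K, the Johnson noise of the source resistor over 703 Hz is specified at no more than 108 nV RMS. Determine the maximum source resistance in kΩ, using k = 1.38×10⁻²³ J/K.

1.00 kΩ

Johnson–Nyquist: V_n = √(4kTRB) ⇒ R = V_n² / (4kTB)
4kTB = 4 × 1.38×10⁻²³ × 300 × 7.03×10² = 1.16×10⁻¹⁷
R = (1.08×10⁻⁷)² / 1.16×10⁻¹⁷ = 1.00×10³ Ω = 1.00 kΩ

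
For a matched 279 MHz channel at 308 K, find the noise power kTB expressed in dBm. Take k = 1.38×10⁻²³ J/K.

P_n = kTB = 1.38×10⁻²³ × 308 × 2.79×10⁸ = 1.19×10⁻¹² W
In dBm: 10 log₁₀(1.19×10⁻¹² / 10⁻³) = −89.3 dBm

−89.3 dBm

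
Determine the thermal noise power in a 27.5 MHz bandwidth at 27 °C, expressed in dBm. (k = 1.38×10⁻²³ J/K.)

T = 27 °C + 273.15 = 300.15 K
P_n = kTB = 1.38×10⁻²³ × 300.15 × 2.75×10⁷ = 1.14×10⁻¹³ W
In dBm: 10 log₁₀(1.14×10⁻¹³ / 10⁻³) = −99.4 dBm

−99.4 dBm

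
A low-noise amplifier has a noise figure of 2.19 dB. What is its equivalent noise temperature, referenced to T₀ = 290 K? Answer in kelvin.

190 K

F = 10^(2.19/10) = 1.65577
T_e = (F − 1)·T₀ = (1.65577 − 1) × 290 = 190 K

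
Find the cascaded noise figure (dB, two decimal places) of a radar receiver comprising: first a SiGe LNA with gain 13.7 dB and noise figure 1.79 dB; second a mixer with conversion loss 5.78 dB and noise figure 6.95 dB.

2.25 dB

Convert to linear (a loss of L dB is a gain of −L dB): F_i = 10^(NF_i/10), G_i = 10^(G_i,dB/10)
  Stage 1: F_1 = 10^(1.79/10) = 1.510, G_1 = 10^(13.7/10) = 23.44
  Stage 2: F_2 = 10^(6.95/10) = 4.955, G_2 = 10^(−5.78/10) = 0.2642
Friis cascade:
  F = 1.510 + (4.955 − 1)/23.44 = 1.679
NF = 10 log₁₀(1.679) = 2.25 dB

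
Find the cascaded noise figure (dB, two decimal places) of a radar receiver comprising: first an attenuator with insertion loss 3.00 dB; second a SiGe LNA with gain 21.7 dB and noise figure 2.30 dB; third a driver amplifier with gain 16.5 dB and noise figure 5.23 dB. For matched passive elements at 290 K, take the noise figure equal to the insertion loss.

Convert to linear (a loss of L dB is a gain of −L dB): F_i = 10^(NF_i/10), G_i = 10^(G_i,dB/10)
  Stage 1: F_1 = 10^(3.00/10) = 1.995, G_1 = 10^(−3.00/10) = 0.5012
  Stage 2: F_2 = 10^(2.30/10) = 1.698, G_2 = 10^(21.7/10) = 147.9
  Stage 3: F_3 = 10^(5.23/10) = 3.334, G_3 = 10^(16.5/10) = 44.67
Friis cascade:
  F = 1.995 + (1.698 − 1)/0.5012 + (3.334 − 1)/74.13 = 3.420
NF = 10 log₁₀(3.420) = 5.34 dB

5.34 dB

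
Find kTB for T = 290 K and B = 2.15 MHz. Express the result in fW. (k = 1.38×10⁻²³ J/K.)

8.60 fW

P_n = kTB = 1.38×10⁻²³ × 290 × 2.15×10⁶ = 8.60×10⁻¹⁵ W = 8.60 fW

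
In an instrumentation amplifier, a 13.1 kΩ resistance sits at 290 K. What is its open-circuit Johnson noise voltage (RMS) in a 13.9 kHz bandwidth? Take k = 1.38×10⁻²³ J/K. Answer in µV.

1.71 µV

V_n = √(4kTRB)
4kTRB = 4 × 1.38×10⁻²³ × 290 × 1.31×10⁴ × 1.39×10⁴ = 2.91×10⁻¹² V²
V_n = √(2.91×10⁻¹²) = 1.71×10⁻⁶ V = 1.71 µV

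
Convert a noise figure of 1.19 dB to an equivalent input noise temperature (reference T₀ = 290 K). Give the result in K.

91.4 K

F = 10^(1.19/10) = 1.31522
T_e = (F − 1)·T₀ = (1.31522 − 1) × 290 = 91.4 K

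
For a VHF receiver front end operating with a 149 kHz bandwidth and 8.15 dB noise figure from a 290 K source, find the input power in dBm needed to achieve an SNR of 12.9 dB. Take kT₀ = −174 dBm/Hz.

Sensitivity = −174 + 10 log₁₀(B) + NF + SNR_min
= −174 + 51.73 + 8.15 + 12.9
= −101.22 dBm → −101.2 dBm

−101.2 dBm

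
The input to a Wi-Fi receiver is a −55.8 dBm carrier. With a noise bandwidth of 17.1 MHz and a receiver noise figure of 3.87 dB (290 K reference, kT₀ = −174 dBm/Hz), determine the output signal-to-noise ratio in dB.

Noise floor: N = −174 + 10 log₁₀(B) + NF
10 log₁₀(1.71×10⁷) = 72.33 dB
N = −174 + 72.33 + 3.87 = −97.80 dBm
SNR = P_sig − N = −55.8 − (−97.80) = 42.00 dB → 42.0 dB

42.0 dB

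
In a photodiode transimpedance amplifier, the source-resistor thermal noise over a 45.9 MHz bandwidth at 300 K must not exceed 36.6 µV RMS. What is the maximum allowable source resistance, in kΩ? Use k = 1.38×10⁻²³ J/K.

Johnson–Nyquist: V_n = √(4kTRB) ⇒ R = V_n² / (4kTB)
4kTB = 4 × 1.38×10⁻²³ × 300 × 4.59×10⁷ = 7.60×10⁻¹³
R = (3.66×10⁻⁵)² / 7.60×10⁻¹³ = 1.76×10³ Ω = 1.76 kΩ

1.76 kΩ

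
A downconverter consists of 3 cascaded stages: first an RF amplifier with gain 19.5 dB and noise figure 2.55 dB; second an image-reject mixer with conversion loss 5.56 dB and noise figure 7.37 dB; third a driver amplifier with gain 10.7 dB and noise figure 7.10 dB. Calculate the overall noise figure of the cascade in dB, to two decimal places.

Convert to linear (a loss of L dB is a gain of −L dB): F_i = 10^(NF_i/10), G_i = 10^(G_i,dB/10)
  Stage 1: F_1 = 10^(2.55/10) = 1.799, G_1 = 10^(19.5/10) = 89.13
  Stage 2: F_2 = 10^(7.37/10) = 5.458, G_2 = 10^(−5.56/10) = 0.2780
  Stage 3: F_3 = 10^(7.10/10) = 5.129, G_3 = 10^(10.7/10) = 11.75
Friis cascade:
  F = 1.799 + (5.458 − 1)/89.13 + (5.129 − 1)/24.77 = 2.016
NF = 10 log₁₀(2.016) = 3.04 dB

3.04 dB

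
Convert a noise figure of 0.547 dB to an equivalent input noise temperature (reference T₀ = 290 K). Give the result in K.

38.9 K

F = 10^(0.547/10) = 1.13423
T_e = (F − 1)·T₀ = (1.13423 − 1) × 290 = 38.9 K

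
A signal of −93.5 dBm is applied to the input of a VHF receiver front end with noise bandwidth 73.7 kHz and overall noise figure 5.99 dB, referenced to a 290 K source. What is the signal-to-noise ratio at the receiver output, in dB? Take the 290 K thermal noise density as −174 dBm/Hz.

Noise floor: N = −174 + 10 log₁₀(B) + NF
10 log₁₀(7.37×10⁴) = 48.67 dB
N = −174 + 48.67 + 5.99 = −119.34 dBm
SNR = P_sig − N = −93.5 − (−119.34) = 25.84 dB → 25.8 dB

25.8 dB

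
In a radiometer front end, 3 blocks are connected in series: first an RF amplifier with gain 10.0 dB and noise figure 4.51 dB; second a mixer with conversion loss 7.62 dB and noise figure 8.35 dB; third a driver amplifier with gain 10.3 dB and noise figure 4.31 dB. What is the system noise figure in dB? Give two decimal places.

Convert to linear (a loss of L dB is a gain of −L dB): F_i = 10^(NF_i/10), G_i = 10^(G_i,dB/10)
  Stage 1: F_1 = 10^(4.51/10) = 2.825, G_1 = 10^(10.0/10) = 10.00
  Stage 2: F_2 = 10^(8.35/10) = 6.839, G_2 = 10^(−7.62/10) = 0.1730
  Stage 3: F_3 = 10^(4.31/10) = 2.698, G_3 = 10^(10.3/10) = 10.72
Friis cascade:
  F = 2.825 + (6.839 − 1)/10.00 + (2.698 − 1)/1.730 = 4.390
NF = 10 log₁₀(4.390) = 6.42 dB

6.42 dB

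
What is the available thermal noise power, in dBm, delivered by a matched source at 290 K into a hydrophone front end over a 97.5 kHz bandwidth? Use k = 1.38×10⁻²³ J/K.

P_n = kTB = 1.38×10⁻²³ × 290 × 9.75×10⁴ = 3.90×10⁻¹⁶ W
In dBm: 10 log₁₀(3.90×10⁻¹⁶ / 10⁻³) = −124.1 dBm

−124.1 dBm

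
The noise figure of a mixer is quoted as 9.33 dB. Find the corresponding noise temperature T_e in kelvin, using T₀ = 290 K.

F = 10^(9.33/10) = 8.57038
T_e = (F − 1)·T₀ = (8.57038 − 1) × 290 = 2195 K

2195 K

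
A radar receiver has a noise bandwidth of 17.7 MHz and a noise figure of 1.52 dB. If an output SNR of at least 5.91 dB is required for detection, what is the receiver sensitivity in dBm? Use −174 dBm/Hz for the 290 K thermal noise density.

Sensitivity = −174 + 10 log₁₀(B) + NF + SNR_min
= −174 + 72.48 + 1.52 + 5.91
= −94.09 dBm → −94.1 dBm

−94.1 dBm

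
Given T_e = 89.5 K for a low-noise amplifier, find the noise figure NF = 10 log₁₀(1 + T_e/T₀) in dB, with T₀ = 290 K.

1.17 dB

F = 1 + T_e/T₀ = 1 + 89.5/290 = 1.30862
NF = 10 log₁₀(1.30862) = 1.17 dB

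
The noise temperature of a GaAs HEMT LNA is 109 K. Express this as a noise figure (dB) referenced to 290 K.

1.39 dB

F = 1 + T_e/T₀ = 1 + 109/290 = 1.37586
NF = 10 log₁₀(1.37586) = 1.39 dB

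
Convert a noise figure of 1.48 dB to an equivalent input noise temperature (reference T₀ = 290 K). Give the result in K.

118 K

F = 10^(1.48/10) = 1.40605
T_e = (F − 1)·T₀ = (1.40605 − 1) × 290 = 118 K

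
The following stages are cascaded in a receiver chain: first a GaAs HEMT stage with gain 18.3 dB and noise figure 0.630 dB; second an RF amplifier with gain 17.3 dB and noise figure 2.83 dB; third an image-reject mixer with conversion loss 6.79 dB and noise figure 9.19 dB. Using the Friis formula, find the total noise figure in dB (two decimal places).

Convert to linear (a loss of L dB is a gain of −L dB): F_i = 10^(NF_i/10), G_i = 10^(G_i,dB/10)
  Stage 1: F_1 = 10^(0.630/10) = 1.156, G_1 = 10^(18.3/10) = 67.61
  Stage 2: F_2 = 10^(2.83/10) = 1.919, G_2 = 10^(17.3/10) = 53.70
  Stage 3: F_3 = 10^(9.19/10) = 8.299, G_3 = 10^(−6.79/10) = 0.2094
Friis cascade:
  F = 1.156 + (1.919 − 1)/67.61 + (8.299 − 1)/3631 = 1.172
NF = 10 log₁₀(1.172) = 0.69 dB

0.69 dB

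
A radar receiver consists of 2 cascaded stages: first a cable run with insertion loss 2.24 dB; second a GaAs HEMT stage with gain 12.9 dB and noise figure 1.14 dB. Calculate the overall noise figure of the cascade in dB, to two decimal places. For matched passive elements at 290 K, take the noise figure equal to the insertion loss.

Convert to linear (a loss of L dB is a gain of −L dB): F_i = 10^(NF_i/10), G_i = 10^(G_i,dB/10)
  Stage 1: F_1 = 10^(2.24/10) = 1.675, G_1 = 10^(−2.24/10) = 0.5970
  Stage 2: F_2 = 10^(1.14/10) = 1.300, G_2 = 10^(12.9/10) = 19.50
Friis cascade:
  F = 1.675 + (1.300 − 1)/0.5970 = 2.178
NF = 10 log₁₀(2.178) = 3.38 dB

3.38 dB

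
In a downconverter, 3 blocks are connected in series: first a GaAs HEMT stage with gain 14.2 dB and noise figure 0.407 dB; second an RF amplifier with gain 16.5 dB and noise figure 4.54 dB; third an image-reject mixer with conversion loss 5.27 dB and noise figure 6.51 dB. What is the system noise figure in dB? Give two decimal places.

0.69 dB

Convert to linear (a loss of L dB is a gain of −L dB): F_i = 10^(NF_i/10), G_i = 10^(G_i,dB/10)
  Stage 1: F_1 = 10^(0.407/10) = 1.098, G_1 = 10^(14.2/10) = 26.30
  Stage 2: F_2 = 10^(4.54/10) = 2.844, G_2 = 10^(16.5/10) = 44.67
  Stage 3: F_3 = 10^(6.51/10) = 4.477, G_3 = 10^(−5.27/10) = 0.2972
Friis cascade:
  F = 1.098 + (2.844 − 1)/26.30 + (4.477 − 1)/1175 = 1.171
NF = 10 log₁₀(1.171) = 0.69 dB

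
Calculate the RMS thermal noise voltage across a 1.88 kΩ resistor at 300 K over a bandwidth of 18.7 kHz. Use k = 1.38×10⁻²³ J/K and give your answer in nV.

V_n = √(4kTRB)
4kTRB = 4 × 1.38×10⁻²³ × 300 × 1.88×10³ × 1.87×10⁴ = 5.82×10⁻¹³ V²
V_n = √(5.82×10⁻¹³) = 7.63×10⁻⁷ V = 763 nV

763 nV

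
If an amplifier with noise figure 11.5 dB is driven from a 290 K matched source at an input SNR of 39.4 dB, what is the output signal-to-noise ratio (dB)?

By definition F = SNR_in/SNR_out, so in dB: SNR_out = SNR_in − NF
SNR_out = 39.4 − 11.5 = 27.9 dB

27.9 dB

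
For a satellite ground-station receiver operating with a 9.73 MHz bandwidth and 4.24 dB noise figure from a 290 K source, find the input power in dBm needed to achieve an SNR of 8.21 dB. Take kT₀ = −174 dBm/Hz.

Sensitivity = −174 + 10 log₁₀(B) + NF + SNR_min
= −174 + 69.88 + 4.24 + 8.21
= −91.67 dBm → −91.7 dBm

−91.7 dBm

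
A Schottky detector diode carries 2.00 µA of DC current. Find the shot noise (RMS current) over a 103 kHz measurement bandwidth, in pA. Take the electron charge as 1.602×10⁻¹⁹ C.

I_n = √(2qI·B)
2qI·B = 2 × 1.602×10⁻¹⁹ × 2.00×10⁻⁶ × 1.03×10⁵ = 6.60×10⁻²⁰ A²
I_n = √(6.60×10⁻²⁰) = 2.57×10⁻¹⁰ A = 257 pA

257 pA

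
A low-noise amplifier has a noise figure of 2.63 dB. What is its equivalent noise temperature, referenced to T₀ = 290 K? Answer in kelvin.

241 K

F = 10^(2.63/10) = 1.83231
T_e = (F − 1)·T₀ = (1.83231 − 1) × 290 = 241 K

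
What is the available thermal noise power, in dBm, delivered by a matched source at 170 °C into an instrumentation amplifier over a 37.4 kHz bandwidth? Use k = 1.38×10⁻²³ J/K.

−126.4 dBm

T = 170 °C + 273.15 = 443.15 K
P_n = kTB = 1.38×10⁻²³ × 443.15 × 3.74×10⁴ = 2.29×10⁻¹⁶ W
In dBm: 10 log₁₀(2.29×10⁻¹⁶ / 10⁻³) = −126.4 dBm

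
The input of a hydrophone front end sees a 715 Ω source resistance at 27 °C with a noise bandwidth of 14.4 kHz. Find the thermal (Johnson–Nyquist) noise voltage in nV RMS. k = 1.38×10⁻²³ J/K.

413 nV

T = 27 °C + 273.15 = 300.15 K
V_n = √(4kTRB)
4kTRB = 4 × 1.38×10⁻²³ × 300.15 × 7.15×10² × 1.44×10⁴ = 1.71×10⁻¹³ V²
V_n = √(1.71×10⁻¹³) = 4.13×10⁻⁷ V = 413 nV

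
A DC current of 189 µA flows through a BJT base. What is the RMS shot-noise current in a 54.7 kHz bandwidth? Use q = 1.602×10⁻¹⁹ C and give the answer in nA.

1.82 nA

I_n = √(2qI·B)
2qI·B = 2 × 1.602×10⁻¹⁹ × 1.89×10⁻⁴ × 5.47×10⁴ = 3.31×10⁻¹⁸ A²
I_n = √(3.31×10⁻¹⁸) = 1.82×10⁻⁹ A = 1.82 nA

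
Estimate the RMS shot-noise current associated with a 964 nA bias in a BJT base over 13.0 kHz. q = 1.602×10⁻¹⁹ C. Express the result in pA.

63.4 pA

I_n = √(2qI·B)
2qI·B = 2 × 1.602×10⁻¹⁹ × 9.64×10⁻⁷ × 1.30×10⁴ = 4.02×10⁻²¹ A²
I_n = √(4.02×10⁻²¹) = 6.34×10⁻¹¹ A = 63.4 pA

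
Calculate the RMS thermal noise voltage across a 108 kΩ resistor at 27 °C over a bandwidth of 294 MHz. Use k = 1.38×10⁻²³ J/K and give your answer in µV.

725 µV

T = 27 °C + 273.15 = 300.15 K
V_n = √(4kTRB)
4kTRB = 4 × 1.38×10⁻²³ × 300.15 × 1.08×10⁵ × 2.94×10⁸ = 5.26×10⁻⁷ V²
V_n = √(5.26×10⁻⁷) = 7.25×10⁻⁴ V = 725 µV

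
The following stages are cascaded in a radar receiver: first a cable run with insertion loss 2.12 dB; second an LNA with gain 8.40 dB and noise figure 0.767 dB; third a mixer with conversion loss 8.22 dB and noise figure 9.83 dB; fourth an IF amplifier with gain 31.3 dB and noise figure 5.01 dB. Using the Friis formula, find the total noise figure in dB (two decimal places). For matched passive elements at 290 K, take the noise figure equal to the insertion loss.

Convert to linear (a loss of L dB is a gain of −L dB): F_i = 10^(NF_i/10), G_i = 10^(G_i,dB/10)
  Stage 1: F_1 = 10^(2.12/10) = 1.629, G_1 = 10^(−2.12/10) = 0.6138
  Stage 2: F_2 = 10^(0.767/10) = 1.193, G_2 = 10^(8.40/10) = 6.918
  Stage 3: F_3 = 10^(9.83/10) = 9.616, G_3 = 10^(−8.22/10) = 0.1507
  Stage 4: F_4 = 10^(5.01/10) = 3.170, G_4 = 10^(31.3/10) = 1349
Friis cascade:
  F = 1.629 + (1.193 − 1)/0.6138 + (9.616 − 1)/4.246 + (3.170 − 1)/0.6397 = 7.365
NF = 10 log₁₀(7.365) = 8.67 dB

8.67 dB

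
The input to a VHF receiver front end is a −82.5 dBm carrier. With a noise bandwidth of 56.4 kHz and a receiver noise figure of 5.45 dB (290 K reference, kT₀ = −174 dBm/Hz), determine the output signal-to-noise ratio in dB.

Noise floor: N = −174 + 10 log₁₀(B) + NF
10 log₁₀(5.64×10⁴) = 47.51 dB
N = −174 + 47.51 + 5.45 = −121.04 dBm
SNR = P_sig − N = −82.5 − (−121.04) = 38.54 dB → 38.5 dB

38.5 dB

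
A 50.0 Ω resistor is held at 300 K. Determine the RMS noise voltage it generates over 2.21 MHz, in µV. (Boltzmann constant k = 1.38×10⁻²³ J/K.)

V_n = √(4kTRB)
4kTRB = 4 × 1.38×10⁻²³ × 300 × 5.00×10¹ × 2.21×10⁶ = 1.83×10⁻¹² V²
V_n = √(1.83×10⁻¹²) = 1.35×10⁻⁶ V = 1.35 µV

1.35 µV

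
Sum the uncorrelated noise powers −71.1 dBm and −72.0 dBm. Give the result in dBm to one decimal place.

Convert to linear, add, convert back:
P₁ = 7.76×10⁻¹¹ W, P₂ = 6.31×10⁻¹¹ W
P_tot = 1.41×10⁻¹⁰ W → 10 log₁₀(P_tot / 10⁻³) = −68.5 dBm

−68.5 dBm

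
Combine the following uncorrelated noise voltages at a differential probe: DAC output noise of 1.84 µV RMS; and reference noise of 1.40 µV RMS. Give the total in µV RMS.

2.31 µV

Uncorrelated sources add in power (mean-square): V_tot = √(ΣV_i²)
V_tot = √[(1.84×10⁻⁶)² + (1.40×10⁻⁶)²] = 2.31×10⁻⁶ V = 2.31 µV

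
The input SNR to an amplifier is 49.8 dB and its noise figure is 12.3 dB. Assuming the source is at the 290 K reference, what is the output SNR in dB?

37.5 dB

By definition F = SNR_in/SNR_out, so in dB: SNR_out = SNR_in − NF
SNR_out = 49.8 − 12.3 = 37.5 dB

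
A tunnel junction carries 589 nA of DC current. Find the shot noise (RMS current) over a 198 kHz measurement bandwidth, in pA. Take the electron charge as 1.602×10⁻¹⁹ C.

193 pA

I_n = √(2qI·B)
2qI·B = 2 × 1.602×10⁻¹⁹ × 5.89×10⁻⁷ × 1.98×10⁵ = 3.74×10⁻²⁰ A²
I_n = √(3.74×10⁻²⁰) = 1.93×10⁻¹⁰ A = 193 pA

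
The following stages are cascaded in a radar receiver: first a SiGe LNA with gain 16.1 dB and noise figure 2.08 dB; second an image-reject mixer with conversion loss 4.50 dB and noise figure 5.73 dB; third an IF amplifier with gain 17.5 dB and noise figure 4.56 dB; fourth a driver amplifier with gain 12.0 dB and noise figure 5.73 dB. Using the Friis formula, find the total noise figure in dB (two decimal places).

2.59 dB

Convert to linear (a loss of L dB is a gain of −L dB): F_i = 10^(NF_i/10), G_i = 10^(G_i,dB/10)
  Stage 1: F_1 = 10^(2.08/10) = 1.614, G_1 = 10^(16.1/10) = 40.74
  Stage 2: F_2 = 10^(5.73/10) = 3.741, G_2 = 10^(−4.50/10) = 0.3548
  Stage 3: F_3 = 10^(4.56/10) = 2.858, G_3 = 10^(17.5/10) = 56.23
  Stage 4: F_4 = 10^(5.73/10) = 3.741, G_4 = 10^(12.0/10) = 15.85
Friis cascade:
  F = 1.614 + (3.741 − 1)/40.74 + (2.858 − 1)/14.45 + (3.741 − 1)/812.8 = 1.814
NF = 10 log₁₀(1.814) = 2.59 dB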